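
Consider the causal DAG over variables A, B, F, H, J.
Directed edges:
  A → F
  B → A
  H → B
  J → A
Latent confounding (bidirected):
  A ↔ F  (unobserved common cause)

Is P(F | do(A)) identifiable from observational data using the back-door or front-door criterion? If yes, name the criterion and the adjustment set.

P(F|do(A)): not identifiable (no BD/FD set).

desc(A)\{A}={F}; candidates ⊆ {B,H,J}.
A↔F: latent back-door arc(s) into A.
size 0: {}; under {} A still reaches {B,F,H,J} ∋ F.
size 1: {B}, {H}, {J}; under {B} A still reaches {F,J} ∋ F.
size 2: {B,H}, {B,J}, {H,J}; under {B,H} A still reaches {F,J} ∋ F.
A↔F cannot be blocked by any observed set — no back-door set.
No mediator lies on a directed A→…→F path.
Neither criterion identifies P(F|do(A)) in this graph.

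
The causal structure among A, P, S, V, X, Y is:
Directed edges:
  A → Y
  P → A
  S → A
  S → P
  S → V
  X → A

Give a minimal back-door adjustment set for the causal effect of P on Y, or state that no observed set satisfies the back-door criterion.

desc(P)\{P}={A,Y}; candidates ⊆ {S,V,X}.
size 0: {}; under {} P still reaches {A,S,V,Y} ∋ Y.
{S}: P⊥Y given {S} in G with P→· removed — back-door holds.

P→Y: minimal back-door set {S}.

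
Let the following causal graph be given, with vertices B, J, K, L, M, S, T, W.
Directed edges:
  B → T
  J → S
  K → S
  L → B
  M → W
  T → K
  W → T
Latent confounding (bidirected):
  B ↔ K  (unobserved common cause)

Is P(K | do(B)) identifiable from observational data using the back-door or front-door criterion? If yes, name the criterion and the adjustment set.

P(K|do(B)): frontdoor, adjust for {T}.

desc(B)\{B}={K,S,T}; candidates ⊆ {J,L,M,W}.
B↔K: latent back-door arc(s) into B.
size 0: {}; under {} B still reaches {K,L,S} ∋ K.
size 1: {J}, {L}, {M} …(+1); under {J} B still reaches {K,L,S} ∋ K.
size 2: {J,L}, {J,M}, {J,W} …(+3); under {J,L} B still reaches {K,S} ∋ K.
B↔K cannot be blocked by any observed set — no back-door set.
{T}: (i) intercepts every directed B→K path; (ii) no back-door B→{T}; (iii) {B} blocks every back-door {T}→K. Front-door holds.
P(K|do(B)) = Σ_{T} P(T|B) Σ_{B'} P(K|T,B')P(B').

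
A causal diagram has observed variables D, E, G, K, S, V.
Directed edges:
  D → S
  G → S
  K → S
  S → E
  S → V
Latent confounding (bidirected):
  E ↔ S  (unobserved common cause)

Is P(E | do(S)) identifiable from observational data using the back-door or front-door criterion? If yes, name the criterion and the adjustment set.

desc(S)\{S}={E,V}; candidates ⊆ {D,G,K}.
S↔E: latent back-door arc(s) into S.
size 0: {}; under {} S still reaches {D,E,G,K} ∋ E.
size 1: {D}, {G}, {K}; under {D} S still reaches {E,G,K} ∋ E.
size 2: {D,G}, {D,K}, {G,K}; under {D,G} S still reaches {E,K} ∋ E.
S↔E cannot be blocked by any observed set — no back-door set.
No mediator lies on a directed S→…→E path.
Neither criterion identifies P(E|do(S)) in this graph.

P(E|do(S)): not identifiable (no BD/FD set).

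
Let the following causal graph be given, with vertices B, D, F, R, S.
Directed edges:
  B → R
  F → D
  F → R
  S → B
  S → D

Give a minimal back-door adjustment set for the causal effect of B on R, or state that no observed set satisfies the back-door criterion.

desc(B)\{B}={R}; candidates ⊆ {D,F,S}.
∅: B⊥R given ∅ in G with B→· removed — back-door holds.

B→R: minimal back-door set ∅.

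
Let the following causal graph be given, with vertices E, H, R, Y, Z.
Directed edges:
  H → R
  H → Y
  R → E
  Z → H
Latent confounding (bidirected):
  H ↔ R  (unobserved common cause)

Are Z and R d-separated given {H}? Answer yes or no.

Bayes-Ball from Z | {H} reaches {E,R}.
R ∈ reach(Z|{H}) ⇒ Z ⊥̸ R | {H}.

No — Z and R are d-connected given {H}.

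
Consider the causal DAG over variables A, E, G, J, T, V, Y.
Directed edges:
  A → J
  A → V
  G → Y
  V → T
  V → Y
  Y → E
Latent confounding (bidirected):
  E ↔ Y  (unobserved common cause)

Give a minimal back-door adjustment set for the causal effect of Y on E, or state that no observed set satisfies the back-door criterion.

desc(Y)\{Y}={E}; candidates ⊆ {A,G,J,T,V}.
Y↔E: latent back-door arc(s) into Y.
size 0: {}; under {} Y still reaches {A,E,G,J,T,V} ∋ E.
size 1: {A}, {G}, {J} …(+2); under {A} Y still reaches {E,G,T,V} ∋ E.
size 2: {A,G}, {A,J}, {A,T} …(+7); under {A,G} Y still reaches {E,T,V} ∋ E.
Y↔E cannot be blocked by any observed set — no back-door set.

Y→E: no observed back-door set.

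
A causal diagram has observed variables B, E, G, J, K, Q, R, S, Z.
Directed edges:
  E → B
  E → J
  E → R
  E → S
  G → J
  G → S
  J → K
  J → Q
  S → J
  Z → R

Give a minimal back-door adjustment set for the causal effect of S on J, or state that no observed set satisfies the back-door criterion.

S→J: minimal back-door set {E, G}.

desc(S)\{S}={J,K,Q}; candidates ⊆ {B,E,G,R,Z}.
size 0: {}; under {} S still reaches {B,E,G,J,K,Q,R} ∋ J.
size 1: {B}, {E}, {G} …(+2); under {B} S still reaches {E,G,J,K,Q,R} ∋ J.
{E,G}: S⊥J given {E,G} in G with S→· removed — back-door holds.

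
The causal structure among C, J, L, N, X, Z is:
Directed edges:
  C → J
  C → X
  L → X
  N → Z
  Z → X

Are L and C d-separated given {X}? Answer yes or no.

Bayes-Ball from L | {X} reaches {C,J,N,Z}.
C ∈ reach(L|{X}) ⇒ L ⊥̸ C | {X}.

No — L and C are d-connected given {X}.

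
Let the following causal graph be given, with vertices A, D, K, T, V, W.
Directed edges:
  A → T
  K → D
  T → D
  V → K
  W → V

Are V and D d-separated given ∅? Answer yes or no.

No — V and D are d-connected given ∅.

Bayes-Ball from V | ∅ reaches {D,K,W}.
D ∈ reach(V|∅) ⇒ V ⊥̸ D | ∅.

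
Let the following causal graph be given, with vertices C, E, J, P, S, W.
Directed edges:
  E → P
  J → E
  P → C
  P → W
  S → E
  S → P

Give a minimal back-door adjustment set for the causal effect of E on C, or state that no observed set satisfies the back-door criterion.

desc(E)\{E}={C,P,W}; candidates ⊆ {J,S}.
size 0: {}; under {} E still reaches {C,J,P,S,W} ∋ C.
{S}: E⊥C given {S} in G with E→· removed — back-door holds.

E→C: minimal back-door set {S}.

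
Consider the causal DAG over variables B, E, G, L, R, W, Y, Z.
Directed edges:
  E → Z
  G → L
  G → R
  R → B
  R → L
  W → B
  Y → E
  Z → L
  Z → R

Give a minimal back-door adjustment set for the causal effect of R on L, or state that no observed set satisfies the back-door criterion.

R→L: minimal back-door set {G, Z}.

desc(R)\{R}={B,L}; candidates ⊆ {E,G,W,Y,Z}.
size 0: {}; under {} R still reaches {E,G,L,Y,Z} ∋ L.
size 1: {E}, {G}, {W} …(+2); under {E} R still reaches {G,L,Z} ∋ L.
{G,Z}: R⊥L given {G,Z} in G with R→· removed — back-door holds.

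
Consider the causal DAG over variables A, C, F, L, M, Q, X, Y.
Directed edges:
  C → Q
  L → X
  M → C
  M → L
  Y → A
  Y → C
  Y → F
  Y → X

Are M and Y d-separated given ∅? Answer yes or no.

Bayes-Ball from M | ∅ reaches {C,L,Q,X}.
Y ∉ reach(M|∅) ⇒ M ⊥ Y | ∅.

Yes — M ⊥ Y | ∅.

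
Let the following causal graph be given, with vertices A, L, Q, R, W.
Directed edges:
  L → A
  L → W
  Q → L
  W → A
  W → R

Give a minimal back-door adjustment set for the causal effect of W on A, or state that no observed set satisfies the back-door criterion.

desc(W)\{W}={A,R}; candidates ⊆ {L,Q}.
size 0: {}; under {} W still reaches {A,L,Q} ∋ A.
{L}: W⊥A given {L} in G with W→· removed — back-door holds.

W→A: minimal back-door set {L}.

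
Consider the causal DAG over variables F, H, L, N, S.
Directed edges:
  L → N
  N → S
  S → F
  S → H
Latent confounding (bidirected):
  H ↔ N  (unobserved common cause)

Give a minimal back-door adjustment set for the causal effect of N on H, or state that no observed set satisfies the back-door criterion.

desc(N)\{N}={F,H,S}; candidates ⊆ {L}.
N↔H: latent back-door arc(s) into N.
size 0: {}; under {} N still reaches {H,L} ∋ H.
size 1: {L}; under {L} N still reaches {H} ∋ H.
N↔H cannot be blocked by any observed set — no back-door set.

N→H: no observed back-door set.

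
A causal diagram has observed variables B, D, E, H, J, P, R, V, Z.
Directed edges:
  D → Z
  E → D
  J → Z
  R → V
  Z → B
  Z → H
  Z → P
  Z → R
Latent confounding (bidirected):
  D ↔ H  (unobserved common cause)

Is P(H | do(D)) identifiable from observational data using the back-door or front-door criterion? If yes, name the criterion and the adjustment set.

desc(D)\{D}={B,H,P,R,V,Z}; candidates ⊆ {E,J}.
D↔H: latent back-door arc(s) into D.
size 0: {}; under {} D still reaches {E,H} ∋ H.
size 1: {E}, {J}; under {E} D still reaches {H} ∋ H.
size 2: {E,J}; under {E,J} D still reaches {H} ∋ H.
D↔H cannot be blocked by any observed set — no back-door set.
{Z}: (i) intercepts every directed D→H path; (ii) no back-door D→{Z}; (iii) {D} blocks every back-door {Z}→H. Front-door holds.
P(H|do(D)) = Σ_{Z} P(Z|D) Σ_{D'} P(H|Z,D')P(D').

P(H|do(D)): frontdoor, adjust for {Z}.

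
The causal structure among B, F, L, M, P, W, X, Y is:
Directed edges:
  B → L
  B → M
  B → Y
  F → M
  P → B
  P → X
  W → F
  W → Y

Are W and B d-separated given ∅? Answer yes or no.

Yes — W ⊥ B | ∅.

Bayes-Ball from W | ∅ reaches {F,M,Y}.
B ∉ reach(W|∅) ⇒ W ⊥ B | ∅.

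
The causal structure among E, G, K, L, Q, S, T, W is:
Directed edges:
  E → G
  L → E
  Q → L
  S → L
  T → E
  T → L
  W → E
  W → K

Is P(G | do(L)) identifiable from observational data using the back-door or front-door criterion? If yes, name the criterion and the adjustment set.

desc(L)\{L}={E,G}; candidates ⊆ {K,Q,S,T,W}.
size 0: {}; under {} L still reaches {E,G,Q,S,T} ∋ G.
{T}: L⊥G given {T} in G with L→· removed — back-door holds.
P(G|do(L)) = Σ_{T} P(G|L,T)·P(T).

P(G|do(L)): backdoor, adjust for {T}.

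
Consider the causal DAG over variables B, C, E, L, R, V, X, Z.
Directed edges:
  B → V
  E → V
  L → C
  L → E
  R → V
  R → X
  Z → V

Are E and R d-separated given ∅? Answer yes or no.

Yes — E ⊥ R | ∅.

Bayes-Ball from E | ∅ reaches {C,L,V}.
R ∉ reach(E|∅) ⇒ E ⊥ R | ∅.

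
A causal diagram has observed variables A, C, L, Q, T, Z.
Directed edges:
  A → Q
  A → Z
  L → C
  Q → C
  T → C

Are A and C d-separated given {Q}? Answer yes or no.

Yes — A ⊥ C | {Q}.

Bayes-Ball from A | {Q} reaches {Z}.
C ∉ reach(A|{Q}) ⇒ A ⊥ C | {Q}.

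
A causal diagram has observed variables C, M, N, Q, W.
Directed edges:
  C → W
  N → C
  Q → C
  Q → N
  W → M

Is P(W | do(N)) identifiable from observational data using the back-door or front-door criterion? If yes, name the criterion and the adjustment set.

desc(N)\{N}={C,M,W}; candidates ⊆ {Q}.
size 0: {}; under {} N still reaches {C,M,Q,W} ∋ W.
{Q}: N⊥W given {Q} in G with N→· removed — back-door holds.
P(W|do(N)) = Σ_{Q} P(W|N,Q)·P(Q).

P(W|do(N)): backdoor, adjust for {Q}.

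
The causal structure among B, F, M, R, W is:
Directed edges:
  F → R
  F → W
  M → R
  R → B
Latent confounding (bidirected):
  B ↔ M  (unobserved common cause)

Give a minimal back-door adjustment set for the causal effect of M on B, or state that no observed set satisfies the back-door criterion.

desc(M)\{M}={B,R}; candidates ⊆ {F,W}.
M↔B: latent back-door arc(s) into M.
size 0: {}; under {} M still reaches {B} ∋ B.
size 1: {F}, {W}; under {F} M still reaches {B} ∋ B.
size 2: {F,W}; under {F,W} M still reaches {B} ∋ B.
M↔B cannot be blocked by any observed set — no back-door set.

M→B: no observed back-door set.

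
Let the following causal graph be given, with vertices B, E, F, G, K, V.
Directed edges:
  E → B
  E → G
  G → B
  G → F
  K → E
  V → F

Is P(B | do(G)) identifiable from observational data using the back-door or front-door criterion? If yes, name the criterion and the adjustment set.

desc(G)\{G}={B,F}; candidates ⊆ {E,K,V}.
size 0: {}; under {} G still reaches {B,E,K} ∋ B.
{E}: G⊥B given {E} in G with G→· removed — back-door holds.
P(B|do(G)) = Σ_{E} P(B|G,E)·P(E).

P(B|do(G)): backdoor, adjust for {E}.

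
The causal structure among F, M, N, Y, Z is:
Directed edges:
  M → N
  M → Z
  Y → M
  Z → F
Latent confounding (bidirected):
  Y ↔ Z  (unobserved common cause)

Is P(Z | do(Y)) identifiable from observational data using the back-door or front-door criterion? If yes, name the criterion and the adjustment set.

desc(Y)\{Y}={F,M,N,Z}; candidates ⊆ {—}.
Y↔Z: latent back-door arc(s) into Y.
size 0: {}; under {} Y still reaches {F,Z} ∋ Z.
Y↔Z cannot be blocked by any observed set — no back-door set.
{M}: (i) intercepts every directed Y→Z path; (ii) no back-door Y→{M}; (iii) {Y} blocks every back-door {M}→Z. Front-door holds.
P(Z|do(Y)) = Σ_{M} P(M|Y) Σ_{Y'} P(Z|M,Y')P(Y').

P(Z|do(Y)): frontdoor, adjust for {M}.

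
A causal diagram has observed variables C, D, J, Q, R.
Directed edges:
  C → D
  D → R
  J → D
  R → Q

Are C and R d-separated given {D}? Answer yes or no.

Bayes-Ball from C | {D} reaches {J}.
R ∉ reach(C|{D}) ⇒ C ⊥ R | {D}.

Yes — C ⊥ R | {D}.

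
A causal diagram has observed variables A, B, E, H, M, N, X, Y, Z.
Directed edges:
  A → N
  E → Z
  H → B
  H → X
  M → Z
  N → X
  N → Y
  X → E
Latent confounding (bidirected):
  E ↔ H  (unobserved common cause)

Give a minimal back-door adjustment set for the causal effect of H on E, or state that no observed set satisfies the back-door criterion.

H→E: no observed back-door set.

desc(H)\{H}={B,E,X,Z}; candidates ⊆ {A,M,N,Y}.
H↔E: latent back-door arc(s) into H.
size 0: {}; under {} H still reaches {E,Z} ∋ E.
size 1: {A}, {M}, {N} …(+1); under {A} H still reaches {E,Z} ∋ E.
size 2: {A,M}, {A,N}, {A,Y} …(+3); under {A,M} H still reaches {E,Z} ∋ E.
H↔E cannot be blocked by any observed set — no back-door set.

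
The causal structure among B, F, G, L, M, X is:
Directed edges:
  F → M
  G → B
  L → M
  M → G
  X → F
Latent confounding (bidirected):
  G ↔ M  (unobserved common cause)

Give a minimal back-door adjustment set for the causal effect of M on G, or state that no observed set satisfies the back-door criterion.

M→G: no observed back-door set.

desc(M)\{M}={B,G}; candidates ⊆ {F,L,X}.
M↔G: latent back-door arc(s) into M.
size 0: {}; under {} M still reaches {B,F,G,L,X} ∋ G.
size 1: {F}, {L}, {X}; under {F} M still reaches {B,G,L} ∋ G.
size 2: {F,L}, {F,X}, {L,X}; under {F,L} M still reaches {B,G} ∋ G.
M↔G cannot be blocked by any observed set — no back-door set.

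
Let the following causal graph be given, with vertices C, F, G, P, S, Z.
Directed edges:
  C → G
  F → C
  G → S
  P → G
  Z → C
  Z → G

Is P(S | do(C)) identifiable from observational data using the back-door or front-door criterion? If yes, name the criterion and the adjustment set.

desc(C)\{C}={G,S}; candidates ⊆ {F,P,Z}.
size 0: {}; under {} C still reaches {F,G,S,Z} ∋ S.
{Z}: C⊥S given {Z} in G with C→· removed — back-door holds.
P(S|do(C)) = Σ_{Z} P(S|C,Z)·P(Z).

P(S|do(C)): backdoor, adjust for {Z}.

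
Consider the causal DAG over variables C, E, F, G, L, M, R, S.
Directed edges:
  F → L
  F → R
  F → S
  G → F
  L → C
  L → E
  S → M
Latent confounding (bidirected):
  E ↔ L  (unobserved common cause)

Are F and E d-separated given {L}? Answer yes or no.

No — F and E are d-connected given {L}.

Bayes-Ball from F | {L} reaches {E,G,M,R,S}.
E ∈ reach(F|{L}) ⇒ F ⊥̸ E | {L}.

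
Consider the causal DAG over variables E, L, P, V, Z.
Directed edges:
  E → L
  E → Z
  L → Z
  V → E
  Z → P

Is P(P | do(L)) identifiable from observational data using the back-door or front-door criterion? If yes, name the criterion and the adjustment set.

desc(L)\{L}={P,Z}; candidates ⊆ {E,V}.
size 0: {}; under {} L still reaches {E,P,V,Z} ∋ P.
{E}: L⊥P given {E} in G with L→· removed — back-door holds.
P(P|do(L)) = Σ_{E} P(P|L,E)·P(E).

P(P|do(L)): backdoor, adjust for {E}.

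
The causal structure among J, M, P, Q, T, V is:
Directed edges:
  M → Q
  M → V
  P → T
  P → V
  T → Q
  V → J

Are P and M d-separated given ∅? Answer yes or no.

Yes — P ⊥ M | ∅.

Bayes-Ball from P | ∅ reaches {J,Q,T,V}.
M ∉ reach(P|∅) ⇒ P ⊥ M | ∅.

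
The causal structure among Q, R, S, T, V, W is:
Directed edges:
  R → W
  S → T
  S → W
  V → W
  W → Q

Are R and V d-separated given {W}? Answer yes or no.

No — R and V are d-connected given {W}.

Bayes-Ball from R | {W} reaches {S,T,V}.
V ∈ reach(R|{W}) ⇒ R ⊥̸ V | {W}.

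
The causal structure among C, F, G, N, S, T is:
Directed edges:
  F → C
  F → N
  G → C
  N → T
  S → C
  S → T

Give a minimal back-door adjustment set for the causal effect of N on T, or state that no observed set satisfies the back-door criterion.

N→T: minimal back-door set ∅.

desc(N)\{N}={T}; candidates ⊆ {C,F,G,S}.
∅: N⊥T given ∅ in G with N→· removed — back-door holds.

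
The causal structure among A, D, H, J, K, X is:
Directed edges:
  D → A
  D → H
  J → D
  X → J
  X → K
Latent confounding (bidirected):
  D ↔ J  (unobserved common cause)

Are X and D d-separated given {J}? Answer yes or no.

No — X and D are d-connected given {J}.

Bayes-Ball from X | {J} reaches {A,D,H,K}.
D ∈ reach(X|{J}) ⇒ X ⊥̸ D | {J}.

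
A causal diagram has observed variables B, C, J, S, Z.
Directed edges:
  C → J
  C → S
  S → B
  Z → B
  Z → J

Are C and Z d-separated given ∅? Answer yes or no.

Yes — C ⊥ Z | ∅.

Bayes-Ball from C | ∅ reaches {B,J,S}.
Z ∉ reach(C|∅) ⇒ C ⊥ Z | ∅.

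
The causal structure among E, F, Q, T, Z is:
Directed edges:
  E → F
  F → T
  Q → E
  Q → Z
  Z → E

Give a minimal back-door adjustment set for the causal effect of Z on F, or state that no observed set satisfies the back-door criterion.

desc(Z)\{Z}={E,F,T}; candidates ⊆ {Q}.
size 0: {}; under {} Z still reaches {E,F,Q,T} ∋ F.
{Q}: Z⊥F given {Q} in G with Z→· removed — back-door holds.

Z→F: minimal back-door set {Q}.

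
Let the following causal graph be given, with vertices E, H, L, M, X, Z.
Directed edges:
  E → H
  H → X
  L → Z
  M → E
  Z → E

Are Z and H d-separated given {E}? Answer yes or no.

Bayes-Ball from Z | {E} reaches {L,M}.
H ∉ reach(Z|{E}) ⇒ Z ⊥ H | {E}.

Yes — Z ⊥ H | {E}.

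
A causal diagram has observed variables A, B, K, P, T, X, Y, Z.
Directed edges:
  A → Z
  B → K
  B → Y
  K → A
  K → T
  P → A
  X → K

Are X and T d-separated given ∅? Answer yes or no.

No — X and T are d-connected given ∅.

Bayes-Ball from X | ∅ reaches {A,K,T,Z}.
T ∈ reach(X|∅) ⇒ X ⊥̸ T | ∅.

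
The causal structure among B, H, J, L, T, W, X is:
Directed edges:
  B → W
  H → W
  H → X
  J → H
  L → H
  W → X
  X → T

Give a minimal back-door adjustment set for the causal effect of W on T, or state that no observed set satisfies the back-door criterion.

desc(W)\{W}={T,X}; candidates ⊆ {B,H,J,L}.
size 0: {}; under {} W still reaches {B,H,J,L,T,X} ∋ T.
{H}: W⊥T given {H} in G with W→· removed — back-door holds.

W→T: minimal back-door set {H}.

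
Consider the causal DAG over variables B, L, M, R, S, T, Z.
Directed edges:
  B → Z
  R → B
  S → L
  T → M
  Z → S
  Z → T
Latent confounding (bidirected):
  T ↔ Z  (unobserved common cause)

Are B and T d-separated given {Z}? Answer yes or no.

No — B and T are d-connected given {Z}.

Bayes-Ball from B | {Z} reaches {M,R,T}.
T ∈ reach(B|{Z}) ⇒ B ⊥̸ T | {Z}.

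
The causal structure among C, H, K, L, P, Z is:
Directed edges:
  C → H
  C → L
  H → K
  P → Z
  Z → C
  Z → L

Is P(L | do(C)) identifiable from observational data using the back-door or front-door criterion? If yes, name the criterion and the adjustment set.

desc(C)\{C}={H,K,L}; candidates ⊆ {P,Z}.
size 0: {}; under {} C still reaches {L,P,Z} ∋ L.
{Z}: C⊥L given {Z} in G with C→· removed — back-door holds.
P(L|do(C)) = Σ_{Z} P(L|C,Z)·P(Z).

P(L|do(C)): backdoor, adjust for {Z}.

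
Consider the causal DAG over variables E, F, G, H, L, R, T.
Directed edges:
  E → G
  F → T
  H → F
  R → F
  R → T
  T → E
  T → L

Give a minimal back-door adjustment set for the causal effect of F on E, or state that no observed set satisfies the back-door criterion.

desc(F)\{F}={E,G,L,T}; candidates ⊆ {H,R}.
size 0: {}; under {} F still reaches {E,G,H,L,R,T} ∋ E.
{R}: F⊥E given {R} in G with F→· removed — back-door holds.

F→E: minimal back-door set {R}.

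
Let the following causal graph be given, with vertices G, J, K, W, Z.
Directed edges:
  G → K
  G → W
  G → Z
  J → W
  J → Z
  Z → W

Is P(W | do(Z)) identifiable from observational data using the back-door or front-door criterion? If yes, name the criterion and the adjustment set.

P(W|do(Z)): backdoor, adjust for {G, J}.

desc(Z)\{Z}={W}; candidates ⊆ {G,J,K}.
size 0: {}; under {} Z still reaches {G,J,K,W} ∋ W.
size 1: {G}, {J}, {K}; under {G} Z still reaches {J,W} ∋ W.
{G,J}: Z⊥W given {G,J} in G with Z→· removed — back-door holds.
P(W|do(Z)) = Σ_{G,J} P(W|Z,G,J)·P(G,J).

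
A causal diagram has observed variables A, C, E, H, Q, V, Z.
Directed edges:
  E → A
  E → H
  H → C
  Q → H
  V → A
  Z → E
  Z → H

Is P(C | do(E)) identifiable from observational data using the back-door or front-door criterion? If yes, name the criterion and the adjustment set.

desc(E)\{E}={A,C,H}; candidates ⊆ {Q,V,Z}.
size 0: {}; under {} E still reaches {C,H,Z} ∋ C.
{Z}: E⊥C given {Z} in G with E→· removed — back-door holds.
P(C|do(E)) = Σ_{Z} P(C|E,Z)·P(Z).

P(C|do(E)): backdoor, adjust for {Z}.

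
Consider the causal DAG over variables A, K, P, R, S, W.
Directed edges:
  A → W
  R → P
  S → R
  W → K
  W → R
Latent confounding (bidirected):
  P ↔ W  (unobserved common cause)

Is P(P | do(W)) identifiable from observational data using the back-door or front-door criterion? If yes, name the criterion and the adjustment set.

desc(W)\{W}={K,P,R}; candidates ⊆ {A,S}.
W↔P: latent back-door arc(s) into W.
size 0: {}; under {} W still reaches {A,P} ∋ P.
size 1: {A}, {S}; under {A} W still reaches {P} ∋ P.
size 2: {A,S}; under {A,S} W still reaches {P} ∋ P.
W↔P cannot be blocked by any observed set — no back-door set.
{R}: (i) intercepts every directed W→P path; (ii) no back-door W→{R}; (iii) {W} blocks every back-door {R}→P. Front-door holds.
P(P|do(W)) = Σ_{R} P(R|W) Σ_{W'} P(P|R,W')P(W').

P(P|do(W)): frontdoor, adjust for {R}.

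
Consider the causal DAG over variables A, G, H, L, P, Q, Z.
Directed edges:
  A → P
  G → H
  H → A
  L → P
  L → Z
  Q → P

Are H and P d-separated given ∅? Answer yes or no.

No — H and P are d-connected given ∅.

Bayes-Ball from H | ∅ reaches {A,G,P}.
P ∈ reach(H|∅) ⇒ H ⊥̸ P | ∅.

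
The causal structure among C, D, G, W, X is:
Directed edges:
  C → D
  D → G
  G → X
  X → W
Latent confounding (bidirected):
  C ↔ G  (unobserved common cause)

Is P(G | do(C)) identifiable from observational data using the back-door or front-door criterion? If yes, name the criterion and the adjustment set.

P(G|do(C)): frontdoor, adjust for {D}.

desc(C)\{C}={D,G,W,X}; candidates ⊆ {—}.
C↔G: latent back-door arc(s) into C.
size 0: {}; under {} C still reaches {G,W,X} ∋ G.
C↔G cannot be blocked by any observed set — no back-door set.
{D}: (i) intercepts every directed C→G path; (ii) no back-door C→{D}; (iii) {C} blocks every back-door {D}→G. Front-door holds.
P(G|do(C)) = Σ_{D} P(D|C) Σ_{C'} P(G|D,C')P(C').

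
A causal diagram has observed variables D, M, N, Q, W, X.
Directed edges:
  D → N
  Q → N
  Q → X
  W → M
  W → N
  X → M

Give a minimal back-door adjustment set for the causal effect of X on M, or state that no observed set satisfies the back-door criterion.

X→M: minimal back-door set ∅.

desc(X)\{X}={M}; candidates ⊆ {D,N,Q,W}.
∅: X⊥M given ∅ in G with X→· removed — back-door holds.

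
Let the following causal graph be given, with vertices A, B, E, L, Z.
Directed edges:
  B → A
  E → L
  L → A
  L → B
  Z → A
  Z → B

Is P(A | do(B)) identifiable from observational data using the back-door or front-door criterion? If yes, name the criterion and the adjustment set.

desc(B)\{B}={A}; candidates ⊆ {E,L,Z}.
size 0: {}; under {} B still reaches {A,E,L,Z} ∋ A.
size 1: {E}, {L}, {Z}; under {E} B still reaches {A,L,Z} ∋ A.
{L,Z}: B⊥A given {L,Z} in G with B→· removed — back-door holds.
P(A|do(B)) = Σ_{L,Z} P(A|B,L,Z)·P(L,Z).

P(A|do(B)): backdoor, adjust for {L, Z}.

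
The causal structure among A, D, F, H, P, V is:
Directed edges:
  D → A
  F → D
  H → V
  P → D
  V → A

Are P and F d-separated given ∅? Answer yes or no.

Bayes-Ball from P | ∅ reaches {A,D}.
F ∉ reach(P|∅) ⇒ P ⊥ F | ∅.

Yes — P ⊥ F | ∅.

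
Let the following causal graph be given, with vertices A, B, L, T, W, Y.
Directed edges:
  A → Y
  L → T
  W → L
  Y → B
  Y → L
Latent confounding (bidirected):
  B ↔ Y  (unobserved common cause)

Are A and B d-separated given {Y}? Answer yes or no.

Bayes-Ball from A | {Y} reaches {B}.
B ∈ reach(A|{Y}) ⇒ A ⊥̸ B | {Y}.

No — A and B are d-connected given {Y}.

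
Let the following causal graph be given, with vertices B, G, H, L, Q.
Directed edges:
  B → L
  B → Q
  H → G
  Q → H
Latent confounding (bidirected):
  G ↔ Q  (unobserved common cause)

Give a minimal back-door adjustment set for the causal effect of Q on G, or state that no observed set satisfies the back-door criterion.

Q→G: no observed back-door set.

desc(Q)\{Q}={G,H}; candidates ⊆ {B,L}.
Q↔G: latent back-door arc(s) into Q.
size 0: {}; under {} Q still reaches {B,G,L} ∋ G.
size 1: {B}, {L}; under {B} Q still reaches {G} ∋ G.
size 2: {B,L}; under {B,L} Q still reaches {G} ∋ G.
Q↔G cannot be blocked by any observed set — no back-door set.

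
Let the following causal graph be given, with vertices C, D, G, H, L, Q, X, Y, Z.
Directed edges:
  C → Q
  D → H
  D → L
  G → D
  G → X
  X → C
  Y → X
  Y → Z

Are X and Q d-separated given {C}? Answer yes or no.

Bayes-Ball from X | {C} reaches {D,G,H,L,Y,Z}.
Q ∉ reach(X|{C}) ⇒ X ⊥ Q | {C}.

Yes — X ⊥ Q | {C}.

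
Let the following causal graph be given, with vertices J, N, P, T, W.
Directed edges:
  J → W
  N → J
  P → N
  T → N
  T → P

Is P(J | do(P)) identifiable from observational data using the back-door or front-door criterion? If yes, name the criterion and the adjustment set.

P(J|do(P)): backdoor, adjust for {T}.

desc(P)\{P}={J,N,W}; candidates ⊆ {T}.
size 0: {}; under {} P still reaches {J,N,T,W} ∋ J.
{T}: P⊥J given {T} in G with P→· removed — back-door holds.
P(J|do(P)) = Σ_{T} P(J|P,T)·P(T).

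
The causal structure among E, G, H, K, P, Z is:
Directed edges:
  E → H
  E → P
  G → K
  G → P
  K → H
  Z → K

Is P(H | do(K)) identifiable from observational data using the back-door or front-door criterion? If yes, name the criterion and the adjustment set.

desc(K)\{K}={H}; candidates ⊆ {E,G,P,Z}.
∅: K⊥H given ∅ in G with K→· removed — back-door holds.
P(H|do(K)) = P(H|K) — no adjustment needed.

P(H|do(K)): backdoor, adjust for ∅.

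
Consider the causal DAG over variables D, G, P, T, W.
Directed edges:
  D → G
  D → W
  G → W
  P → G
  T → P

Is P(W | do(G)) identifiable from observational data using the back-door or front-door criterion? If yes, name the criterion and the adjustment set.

P(W|do(G)): backdoor, adjust for {D}.

desc(G)\{G}={W}; candidates ⊆ {D,P,T}.
size 0: {}; under {} G still reaches {D,P,T,W} ∋ W.
{D}: G⊥W given {D} in G with G→· removed — back-door holds.
P(W|do(G)) = Σ_{D} P(W|G,D)·P(D).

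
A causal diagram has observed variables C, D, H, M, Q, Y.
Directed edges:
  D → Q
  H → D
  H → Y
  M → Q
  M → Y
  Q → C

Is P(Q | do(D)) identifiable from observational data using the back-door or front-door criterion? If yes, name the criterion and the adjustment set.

P(Q|do(D)): backdoor, adjust for ∅.

desc(D)\{D}={C,Q}; candidates ⊆ {H,M,Y}.
∅: D⊥Q given ∅ in G with D→· removed — back-door holds.
P(Q|do(D)) = P(Q|D) — no adjustment needed.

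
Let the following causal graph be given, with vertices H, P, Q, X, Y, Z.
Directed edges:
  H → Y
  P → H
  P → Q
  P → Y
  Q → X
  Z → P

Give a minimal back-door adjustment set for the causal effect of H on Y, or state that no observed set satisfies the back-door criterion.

H→Y: minimal back-door set {P}.

desc(H)\{H}={Y}; candidates ⊆ {P,Q,X,Z}.
size 0: {}; under {} H still reaches {P,Q,X,Y,Z} ∋ Y.
{P}: H⊥Y given {P} in G with H→· removed — back-door holds.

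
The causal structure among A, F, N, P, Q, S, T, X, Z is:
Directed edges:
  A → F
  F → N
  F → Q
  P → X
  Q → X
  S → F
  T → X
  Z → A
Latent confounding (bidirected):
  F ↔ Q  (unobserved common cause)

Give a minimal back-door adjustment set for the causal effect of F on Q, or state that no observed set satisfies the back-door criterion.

desc(F)\{F}={N,Q,X}; candidates ⊆ {A,P,S,T,Z}.
F↔Q: latent back-door arc(s) into F.
size 0: {}; under {} F still reaches {A,Q,S,X,Z} ∋ Q.
size 1: {A}, {P}, {S} …(+2); under {A} F still reaches {Q,S,X} ∋ Q.
size 2: {A,P}, {A,S}, {A,T} …(+7); under {A,P} F still reaches {Q,S,X} ∋ Q.
F↔Q cannot be blocked by any observed set — no back-door set.

F→Q: no observed back-door set.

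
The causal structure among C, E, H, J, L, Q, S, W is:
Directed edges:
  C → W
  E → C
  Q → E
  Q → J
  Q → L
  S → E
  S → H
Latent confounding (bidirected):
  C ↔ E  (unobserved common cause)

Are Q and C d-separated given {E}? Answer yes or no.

No — Q and C are d-connected given {E}.

Bayes-Ball from Q | {E} reaches {C,H,J,L,S,W}.
C ∈ reach(Q|{E}) ⇒ Q ⊥̸ C | {E}.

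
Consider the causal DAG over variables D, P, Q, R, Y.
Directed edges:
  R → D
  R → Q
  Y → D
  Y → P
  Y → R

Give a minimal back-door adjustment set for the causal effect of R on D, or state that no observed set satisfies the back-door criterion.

R→D: minimal back-door set {Y}.

desc(R)\{R}={D,Q}; candidates ⊆ {P,Y}.
size 0: {}; under {} R still reaches {D,P,Y} ∋ D.
{Y}: R⊥D given {Y} in G with R→· removed — back-door holds.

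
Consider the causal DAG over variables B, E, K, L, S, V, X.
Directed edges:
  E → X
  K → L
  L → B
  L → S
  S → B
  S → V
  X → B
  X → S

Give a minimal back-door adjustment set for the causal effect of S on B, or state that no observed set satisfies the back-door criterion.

desc(S)\{S}={B,V}; candidates ⊆ {E,K,L,X}.
size 0: {}; under {} S still reaches {B,E,K,L,X} ∋ B.
size 1: {E}, {K}, {L} …(+1); under {E} S still reaches {B,K,L,X} ∋ B.
{L,X}: S⊥B given {L,X} in G with S→· removed — back-door holds.

S→B: minimal back-door set {L, X}.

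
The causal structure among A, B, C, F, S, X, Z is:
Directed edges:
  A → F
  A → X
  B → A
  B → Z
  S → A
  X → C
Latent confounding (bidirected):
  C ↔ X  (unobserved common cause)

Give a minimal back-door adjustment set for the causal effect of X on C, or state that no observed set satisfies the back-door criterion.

X→C: no observed back-door set.

desc(X)\{X}={C}; candidates ⊆ {A,B,F,S,Z}.
X↔C: latent back-door arc(s) into X.
size 0: {}; under {} X still reaches {A,B,C,F,S,Z} ∋ C.
size 1: {A}, {B}, {F} …(+2); under {A} X still reaches {C} ∋ C.
size 2: {A,B}, {A,F}, {A,S} …(+7); under {A,B} X still reaches {C} ∋ C.
X↔C cannot be blocked by any observed set — no back-door set.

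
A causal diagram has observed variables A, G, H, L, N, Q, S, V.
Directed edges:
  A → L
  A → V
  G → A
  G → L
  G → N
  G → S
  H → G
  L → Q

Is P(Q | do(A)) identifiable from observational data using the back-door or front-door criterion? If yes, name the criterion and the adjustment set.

P(Q|do(A)): backdoor, adjust for {G}.

desc(A)\{A}={L,Q,V}; candidates ⊆ {G,H,N,S}.
size 0: {}; under {} A still reaches {G,H,L,N,Q,S} ∋ Q.
{G}: A⊥Q given {G} in G with A→· removed — back-door holds.
P(Q|do(A)) = Σ_{G} P(Q|A,G)·P(G).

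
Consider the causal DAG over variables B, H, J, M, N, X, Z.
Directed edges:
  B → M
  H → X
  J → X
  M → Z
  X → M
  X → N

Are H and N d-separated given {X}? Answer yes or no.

Bayes-Ball from H | {X} reaches {J}.
N ∉ reach(H|{X}) ⇒ H ⊥ N | {X}.

Yes — H ⊥ N | {X}.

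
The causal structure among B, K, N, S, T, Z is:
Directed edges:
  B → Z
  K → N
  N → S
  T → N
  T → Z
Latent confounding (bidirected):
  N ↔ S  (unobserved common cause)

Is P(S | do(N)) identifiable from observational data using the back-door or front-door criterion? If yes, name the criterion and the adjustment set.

P(S|do(N)): not identifiable (no BD/FD set).

desc(N)\{N}={S}; candidates ⊆ {B,K,T,Z}.
N↔S: latent back-door arc(s) into N.
size 0: {}; under {} N still reaches {K,S,T,Z} ∋ S.
size 1: {B}, {K}, {T} …(+1); under {B} N still reaches {K,S,T,Z} ∋ S.
size 2: {B,K}, {B,T}, {B,Z} …(+3); under {B,K} N still reaches {S,T,Z} ∋ S.
N↔S cannot be blocked by any observed set — no back-door set.
No mediator lies on a directed N→…→S path.
Neither criterion identifies P(S|do(N)) in this graph.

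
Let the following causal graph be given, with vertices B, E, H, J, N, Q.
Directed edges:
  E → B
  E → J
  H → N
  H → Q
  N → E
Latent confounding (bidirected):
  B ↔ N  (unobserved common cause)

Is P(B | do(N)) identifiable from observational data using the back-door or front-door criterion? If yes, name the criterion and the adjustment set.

desc(N)\{N}={B,E,J}; candidates ⊆ {H,Q}.
N↔B: latent back-door arc(s) into N.
size 0: {}; under {} N still reaches {B,H,Q} ∋ B.
size 1: {H}, {Q}; under {H} N still reaches {B} ∋ B.
size 2: {H,Q}; under {H,Q} N still reaches {B} ∋ B.
N↔B cannot be blocked by any observed set — no back-door set.
{E}: (i) intercepts every directed N→B path; (ii) no back-door N→{E}; (iii) {N} blocks every back-door {E}→B. Front-door holds.
P(B|do(N)) = Σ_{E} P(E|N) Σ_{N'} P(B|E,N')P(N').

P(B|do(N)): frontdoor, adjust for {E}.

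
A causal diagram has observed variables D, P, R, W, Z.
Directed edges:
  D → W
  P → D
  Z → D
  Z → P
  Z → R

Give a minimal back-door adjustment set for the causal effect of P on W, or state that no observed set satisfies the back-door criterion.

desc(P)\{P}={D,W}; candidates ⊆ {R,Z}.
size 0: {}; under {} P still reaches {D,R,W,Z} ∋ W.
{Z}: P⊥W given {Z} in G with P→· removed — back-door holds.

P→W: minimal back-door set {Z}.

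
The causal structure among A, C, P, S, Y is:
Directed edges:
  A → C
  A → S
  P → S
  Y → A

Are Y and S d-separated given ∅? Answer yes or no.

Bayes-Ball from Y | ∅ reaches {A,C,S}.
S ∈ reach(Y|∅) ⇒ Y ⊥̸ S | ∅.

No — Y and S are d-connected given ∅.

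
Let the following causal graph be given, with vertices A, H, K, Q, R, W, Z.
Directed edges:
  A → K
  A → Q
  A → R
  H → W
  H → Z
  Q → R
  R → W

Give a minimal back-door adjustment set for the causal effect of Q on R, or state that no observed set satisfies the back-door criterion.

desc(Q)\{Q}={R,W}; candidates ⊆ {A,H,K,Z}.
size 0: {}; under {} Q still reaches {A,K,R,W} ∋ R.
{A}: Q⊥R given {A} in G with Q→· removed — back-door holds.

Q→R: minimal back-door set {A}.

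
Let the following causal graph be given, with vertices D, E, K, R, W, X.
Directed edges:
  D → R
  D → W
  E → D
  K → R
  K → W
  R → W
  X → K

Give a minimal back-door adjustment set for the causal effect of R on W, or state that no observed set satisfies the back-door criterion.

R→W: minimal back-door set {D, K}.

desc(R)\{R}={W}; candidates ⊆ {D,E,K,X}.
size 0: {}; under {} R still reaches {D,E,K,W,X} ∋ W.
size 1: {D}, {E}, {K} …(+1); under {D} R still reaches {K,W,X} ∋ W.
{D,K}: R⊥W given {D,K} in G with R→· removed — back-door holds.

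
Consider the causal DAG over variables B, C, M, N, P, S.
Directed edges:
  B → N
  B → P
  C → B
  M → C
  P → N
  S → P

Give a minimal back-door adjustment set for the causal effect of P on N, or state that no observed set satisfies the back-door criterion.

desc(P)\{P}={N}; candidates ⊆ {B,C,M,S}.
size 0: {}; under {} P still reaches {B,C,M,N,S} ∋ N.
{B}: P⊥N given {B} in G with P→· removed — back-door holds.

P→N: minimal back-door set {B}.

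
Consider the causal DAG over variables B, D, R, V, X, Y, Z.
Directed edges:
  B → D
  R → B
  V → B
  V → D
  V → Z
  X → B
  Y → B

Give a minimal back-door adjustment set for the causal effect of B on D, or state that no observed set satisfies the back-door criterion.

B→D: minimal back-door set {V}.

desc(B)\{B}={D}; candidates ⊆ {R,V,X,Y,Z}.
size 0: {}; under {} B still reaches {D,R,V,X,Y,Z} ∋ D.
{V}: B⊥D given {V} in G with B→· removed — back-door holds.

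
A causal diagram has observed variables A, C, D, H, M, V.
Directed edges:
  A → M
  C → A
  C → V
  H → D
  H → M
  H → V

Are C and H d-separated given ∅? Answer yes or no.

Bayes-Ball from C | ∅ reaches {A,M,V}.
H ∉ reach(C|∅) ⇒ C ⊥ H | ∅.

Yes — C ⊥ H | ∅.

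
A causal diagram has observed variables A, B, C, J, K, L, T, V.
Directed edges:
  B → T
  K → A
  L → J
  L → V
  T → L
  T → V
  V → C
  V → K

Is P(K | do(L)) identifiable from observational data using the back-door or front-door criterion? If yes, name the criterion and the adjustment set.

desc(L)\{L}={A,C,J,K,V}; candidates ⊆ {B,T}.
size 0: {}; under {} L still reaches {A,B,C,K,T,V} ∋ K.
{T}: L⊥K given {T} in G with L→· removed — back-door holds.
P(K|do(L)) = Σ_{T} P(K|L,T)·P(T).

P(K|do(L)): backdoor, adjust for {T}.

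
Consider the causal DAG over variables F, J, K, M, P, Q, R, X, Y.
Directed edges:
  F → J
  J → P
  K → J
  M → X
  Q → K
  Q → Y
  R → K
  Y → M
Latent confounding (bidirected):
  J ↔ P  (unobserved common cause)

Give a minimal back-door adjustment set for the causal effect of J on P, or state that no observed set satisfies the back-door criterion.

desc(J)\{J}={P}; candidates ⊆ {F,K,M,Q,R,X,Y}.
J↔P: latent back-door arc(s) into J.
size 0: {}; under {} J still reaches {F,K,M,P,Q,R,X,Y} ∋ P.
size 1: {F}, {K}, {M} …(+4); under {F} J still reaches {K,M,P,Q,R,X,Y} ∋ P.
size 2: {F,K}, {F,M}, {F,Q} …(+18); under {F,K} J still reaches {P} ∋ P.
J↔P cannot be blocked by any observed set — no back-door set.

J→P: no observed back-door set.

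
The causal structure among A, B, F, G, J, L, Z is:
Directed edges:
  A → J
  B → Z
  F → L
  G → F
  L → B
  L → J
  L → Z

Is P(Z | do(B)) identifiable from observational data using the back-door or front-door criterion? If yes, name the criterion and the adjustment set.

desc(B)\{B}={Z}; candidates ⊆ {A,F,G,J,L}.
size 0: {}; under {} B still reaches {F,G,J,L,Z} ∋ Z.
{L}: B⊥Z given {L} in G with B→· removed — back-door holds.
P(Z|do(B)) = Σ_{L} P(Z|B,L)·P(L).

P(Z|do(B)): backdoor, adjust for {L}.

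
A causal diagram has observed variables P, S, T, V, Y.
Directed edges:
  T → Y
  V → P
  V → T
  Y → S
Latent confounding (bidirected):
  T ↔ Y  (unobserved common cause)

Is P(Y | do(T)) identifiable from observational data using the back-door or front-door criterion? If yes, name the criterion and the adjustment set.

P(Y|do(T)): not identifiable (no BD/FD set).

desc(T)\{T}={S,Y}; candidates ⊆ {P,V}.
T↔Y: latent back-door arc(s) into T.
size 0: {}; under {} T still reaches {P,S,V,Y} ∋ Y.
size 1: {P}, {V}; under {P} T still reaches {S,V,Y} ∋ Y.
size 2: {P,V}; under {P,V} T still reaches {S,Y} ∋ Y.
T↔Y cannot be blocked by any observed set — no back-door set.
No mediator lies on a directed T→…→Y path.
Neither criterion identifies P(Y|do(T)) in this graph.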